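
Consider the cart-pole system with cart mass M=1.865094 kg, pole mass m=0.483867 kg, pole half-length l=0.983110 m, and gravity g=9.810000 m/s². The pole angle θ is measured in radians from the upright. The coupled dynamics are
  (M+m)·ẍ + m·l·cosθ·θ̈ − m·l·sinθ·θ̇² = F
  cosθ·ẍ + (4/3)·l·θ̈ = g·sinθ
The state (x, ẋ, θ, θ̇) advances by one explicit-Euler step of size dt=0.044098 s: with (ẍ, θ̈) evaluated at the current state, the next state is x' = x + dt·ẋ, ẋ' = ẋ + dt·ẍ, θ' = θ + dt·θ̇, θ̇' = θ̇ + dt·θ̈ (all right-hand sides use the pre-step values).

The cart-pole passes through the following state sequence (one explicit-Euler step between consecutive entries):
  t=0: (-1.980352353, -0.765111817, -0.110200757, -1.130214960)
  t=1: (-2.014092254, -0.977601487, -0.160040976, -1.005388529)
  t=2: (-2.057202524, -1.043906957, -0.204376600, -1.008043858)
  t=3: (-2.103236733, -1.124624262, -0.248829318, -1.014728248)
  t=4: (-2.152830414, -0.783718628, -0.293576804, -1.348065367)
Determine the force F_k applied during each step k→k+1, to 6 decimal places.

F_0 = -9.913464 N
F_1 = -3.483535 N
F_2 = -4.272056 N
F_3 = 14.794557 N

step 0→1:
  ẍ = (ẋ'−ẋ)/dt = (-0.977601487−-0.765111817)/0.044098 = -4.818578
  θ̈ = (θ̇'−θ̇)/dt = (-1.005388529−-1.130214960)/0.044098 = 2.830660
  sinθ=-0.109978, cosθ=0.993934
  F = (M+m)·ẍ + m·l·cosθ·θ̈ − m·l·sinθ·θ̇² = -11.318653 + 1.338361 − -0.066828 = -9.913464
step 1→2:
  ẍ = (ẋ'−ẋ)/dt = (-1.043906957−-0.977601487)/0.044098 = -1.503594
  θ̈ = (θ̇'−θ̇)/dt = (-1.008043858−-1.005388529)/0.044098 = -0.060214
  sinθ=-0.159359, cosθ=0.987221
  F = (M+m)·ẍ + m·l·cosθ·θ̈ − m·l·sinθ·θ̇² = -3.531883 + -0.028278 − -0.076625 = -3.483535
step 2→3:
  ẍ = (ẋ'−ẋ)/dt = (-1.124624262−-1.043906957)/0.044098 = -1.830407
  θ̈ = (θ̇'−θ̇)/dt = (-1.014728248−-1.008043858)/0.044098 = -0.151580
  sinθ=-0.202957, cosθ=0.979188
  F = (M+m)·ẍ + m·l·cosθ·θ̈ − m·l·sinθ·θ̇² = -4.299556 + -0.070605 − -0.098105 = -4.272056
step 3→4:
  ẍ = (ẋ'−ẋ)/dt = (-0.783718628−-1.124624262)/0.044098 = 7.730637
  θ̈ = (θ̇'−θ̇)/dt = (-1.348065367−-1.014728248)/0.044098 = -7.559008
  sinθ=-0.246270, cosθ=0.969201
  F = (M+m)·ẍ + m·l·cosθ·θ̈ − m·l·sinθ·θ̇² = 18.158965 + -3.485033 − -0.120625 = 14.794557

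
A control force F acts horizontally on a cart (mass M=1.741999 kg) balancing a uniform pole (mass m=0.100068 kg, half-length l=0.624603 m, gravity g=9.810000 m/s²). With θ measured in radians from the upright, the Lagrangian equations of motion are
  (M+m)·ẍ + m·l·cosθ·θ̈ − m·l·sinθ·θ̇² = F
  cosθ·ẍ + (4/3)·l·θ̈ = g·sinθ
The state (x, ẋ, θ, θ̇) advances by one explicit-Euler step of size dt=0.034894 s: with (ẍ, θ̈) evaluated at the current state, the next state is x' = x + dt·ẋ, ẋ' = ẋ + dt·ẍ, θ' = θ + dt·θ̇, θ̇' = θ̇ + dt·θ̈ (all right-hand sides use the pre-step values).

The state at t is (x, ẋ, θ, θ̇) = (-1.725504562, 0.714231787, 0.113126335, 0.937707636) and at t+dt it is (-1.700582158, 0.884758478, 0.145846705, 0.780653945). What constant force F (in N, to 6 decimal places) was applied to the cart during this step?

ẍ = (ẋ'−ẋ)/dt = (0.884758478−0.714231787)/0.034894 = 4.886992
θ̈ = (θ̇'−θ̇)/dt = (0.780653945−0.937707636)/0.034894 = -4.500880
sinθ=0.112885, cosθ=0.993608
F = (M+m)·ẍ + m·l·cosθ·θ̈ − m·l·sinθ·θ̇² = 9.002166 + -0.279519 − 0.006204 = 8.716443

F = 8.716443 N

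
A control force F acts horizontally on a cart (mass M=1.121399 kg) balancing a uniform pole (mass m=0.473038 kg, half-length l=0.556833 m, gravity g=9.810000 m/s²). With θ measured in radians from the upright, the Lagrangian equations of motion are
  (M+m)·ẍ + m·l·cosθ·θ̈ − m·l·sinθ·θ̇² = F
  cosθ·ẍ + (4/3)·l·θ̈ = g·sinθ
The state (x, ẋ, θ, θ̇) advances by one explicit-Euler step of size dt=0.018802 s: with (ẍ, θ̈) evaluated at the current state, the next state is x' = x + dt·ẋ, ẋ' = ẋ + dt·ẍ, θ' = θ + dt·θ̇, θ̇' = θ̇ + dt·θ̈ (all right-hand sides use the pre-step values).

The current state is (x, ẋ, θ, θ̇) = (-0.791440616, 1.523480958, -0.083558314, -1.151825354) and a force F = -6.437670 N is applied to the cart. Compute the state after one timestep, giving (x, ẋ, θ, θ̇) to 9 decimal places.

sinθ=-0.083461114, cosθ=0.996511035
temp = (F + m·l·θ̇²·sinθ)/(M+m) = (-6.437670 + -0.029166105)/1.594437 = -4.055874334
θ̈ = (g·sinθ − cosθ·temp)/(l·(4/3 − m·cos²θ/(M+m))) = 5.572280163
ẍ = temp − m·l·θ̈·cosθ/(M+m) = -4.973210861
Euler: x'=-0.791440616+0.018802·1.523480958=-0.762796127, ẋ'=1.523480958+0.018802·-4.973210861=1.429974647
       θ'=-0.083558314+0.018802·-1.151825354=-0.105214934, θ̇'=-1.151825354+0.018802·5.572280163=-1.047055342

(-0.762796127, 1.429974647, -0.105214934, -1.047055342)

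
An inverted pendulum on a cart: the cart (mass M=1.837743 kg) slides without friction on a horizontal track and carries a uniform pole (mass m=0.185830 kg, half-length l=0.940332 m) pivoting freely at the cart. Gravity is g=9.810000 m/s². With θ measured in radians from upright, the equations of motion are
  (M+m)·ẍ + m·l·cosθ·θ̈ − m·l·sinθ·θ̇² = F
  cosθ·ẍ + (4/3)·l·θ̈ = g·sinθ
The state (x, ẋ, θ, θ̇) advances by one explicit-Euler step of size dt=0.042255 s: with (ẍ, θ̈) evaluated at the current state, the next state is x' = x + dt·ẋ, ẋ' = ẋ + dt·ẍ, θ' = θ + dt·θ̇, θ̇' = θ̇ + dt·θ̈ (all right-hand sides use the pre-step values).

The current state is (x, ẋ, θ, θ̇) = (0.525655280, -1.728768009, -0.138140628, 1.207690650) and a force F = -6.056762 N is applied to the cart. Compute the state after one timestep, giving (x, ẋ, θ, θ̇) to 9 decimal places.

(0.452606188, -1.861016295, -0.087109660, 1.266639087)

sinθ=-0.137701695, cosθ=0.990473747
temp = (F + m·l·θ̇²·sinθ)/(M+m) = (-6.056762 + -0.035095201)/2.023573 = -3.010445979
θ̈ = (g·sinθ − cosθ·temp)/(l·(4/3 − m·cos²θ/(M+m))) = 1.395064172
ẍ = temp − m·l·θ̈·cosθ/(M+m) = -3.129766549
Euler: x'=0.525655280+0.042255·-1.728768009=0.452606188, ẋ'=-1.728768009+0.042255·-3.129766549=-1.861016295
       θ'=-0.138140628+0.042255·1.207690650=-0.087109660, θ̇'=1.207690650+0.042255·1.395064172=1.266639087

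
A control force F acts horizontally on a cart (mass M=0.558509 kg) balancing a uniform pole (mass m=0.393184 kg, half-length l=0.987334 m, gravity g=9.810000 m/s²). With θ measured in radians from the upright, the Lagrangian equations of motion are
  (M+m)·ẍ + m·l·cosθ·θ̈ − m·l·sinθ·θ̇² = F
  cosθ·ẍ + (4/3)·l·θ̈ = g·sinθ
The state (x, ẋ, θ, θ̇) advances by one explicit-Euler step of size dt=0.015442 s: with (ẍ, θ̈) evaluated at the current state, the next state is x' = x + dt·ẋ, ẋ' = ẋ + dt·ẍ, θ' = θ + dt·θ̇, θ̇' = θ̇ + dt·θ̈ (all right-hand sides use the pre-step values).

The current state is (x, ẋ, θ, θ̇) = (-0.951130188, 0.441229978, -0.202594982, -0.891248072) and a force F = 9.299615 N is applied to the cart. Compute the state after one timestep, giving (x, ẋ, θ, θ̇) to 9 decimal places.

(-0.944316715, 0.667701027, -0.216357635, -1.082915731)

sinθ=-0.201211914, cosθ=0.979547735
temp = (F + m·l·θ̇²·sinθ)/(M+m) = (9.299615 + -0.062045577)/0.951693 = 9.706459355
θ̈ = (g·sinθ − cosθ·temp)/(l·(4/3 − m·cos²θ/(M+m))) = -12.412100674
ẍ = temp − m·l·θ̈·cosθ/(M+m) = 14.665914294
Euler: x'=-0.951130188+0.015442·0.441229978=-0.944316715, ẋ'=0.441229978+0.015442·14.665914294=0.667701027
       θ'=-0.202594982+0.015442·-0.891248072=-0.216357635, θ̇'=-0.891248072+0.015442·-12.412100674=-1.082915731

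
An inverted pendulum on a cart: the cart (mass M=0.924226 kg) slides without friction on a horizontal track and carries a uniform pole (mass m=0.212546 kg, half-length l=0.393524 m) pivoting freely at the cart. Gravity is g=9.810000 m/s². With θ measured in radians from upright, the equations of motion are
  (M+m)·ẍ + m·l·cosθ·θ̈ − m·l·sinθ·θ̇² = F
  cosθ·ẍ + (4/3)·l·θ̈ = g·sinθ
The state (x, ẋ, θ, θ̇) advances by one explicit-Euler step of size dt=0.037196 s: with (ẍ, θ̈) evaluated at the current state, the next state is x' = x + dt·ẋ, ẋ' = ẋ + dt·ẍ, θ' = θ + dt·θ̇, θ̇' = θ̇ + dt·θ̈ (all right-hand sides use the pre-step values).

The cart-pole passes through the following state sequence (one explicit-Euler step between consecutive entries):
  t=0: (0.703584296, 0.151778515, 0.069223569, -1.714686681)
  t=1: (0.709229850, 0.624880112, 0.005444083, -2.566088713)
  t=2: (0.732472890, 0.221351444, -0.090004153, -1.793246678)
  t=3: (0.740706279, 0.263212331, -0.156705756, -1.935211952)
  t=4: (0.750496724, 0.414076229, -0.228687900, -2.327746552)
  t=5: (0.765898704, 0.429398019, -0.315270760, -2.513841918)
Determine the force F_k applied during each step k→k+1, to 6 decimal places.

F_0 = 12.531820 N
F_1 = -10.597660 N
F_2 = 0.985572 N
F_3 = 3.787670 N
F_4 = 0.163427 N

step 0→1:
  ẍ = (ẋ'−ẋ)/dt = (0.624880112−0.151778515)/0.037196 = 12.719153
  θ̈ = (θ̇'−θ̇)/dt = (-2.566088713−-1.714686681)/0.037196 = -22.889613
  sinθ=0.069168, cosθ=0.997605
  F = (M+m)·ẍ + m·l·cosθ·θ̈ − m·l·sinθ·θ̇² = 14.458776 + -1.909947 − 0.017010 = 12.531820
step 1→2:
  ẍ = (ẋ'−ẋ)/dt = (0.221351444−0.624880112)/0.037196 = -10.848711
  θ̈ = (θ̇'−θ̇)/dt = (-1.793246678−-2.566088713)/0.037196 = 20.777558
  sinθ=0.005444, cosθ=0.999985
  F = (M+m)·ẍ + m·l·cosθ·θ̈ − m·l·sinθ·θ̇² = -12.332511 + 1.737850 − 0.002998 = -10.597660
step 2→3:
  ẍ = (ẋ'−ẋ)/dt = (0.263212331−0.221351444)/0.037196 = 1.125414
  θ̈ = (θ̇'−θ̇)/dt = (-1.935211952−-1.793246678)/0.037196 = -3.816681
  sinθ=-0.089883, cosθ=0.995952
  F = (M+m)·ẍ + m·l·cosθ·θ̈ − m·l·sinθ·θ̇² = 1.279339 + -0.317943 − -0.024176 = 0.985572
step 3→4:
  ẍ = (ẋ'−ẋ)/dt = (0.414076229−0.263212331)/0.037196 = 4.055917
  θ̈ = (θ̇'−θ̇)/dt = (-2.327746552−-1.935211952)/0.037196 = -10.553140
  sinθ=-0.156065, cosθ=0.987747
  F = (M+m)·ẍ + m·l·cosθ·θ̈ − m·l·sinθ·θ̇² = 4.610653 + -0.871869 − -0.048886 = 3.787670
step 4→5:
  ẍ = (ẋ'−ẋ)/dt = (0.429398019−0.414076229)/0.037196 = 0.411920
  θ̈ = (θ̇'−θ̇)/dt = (-2.513841918−-2.327746552)/0.037196 = -5.003102
  sinθ=-0.226700, cosθ=0.973965
  F = (M+m)·ẍ + m·l·cosθ·θ̈ − m·l·sinθ·θ̇² = 0.468260 + -0.407574 − -0.102742 = 0.163427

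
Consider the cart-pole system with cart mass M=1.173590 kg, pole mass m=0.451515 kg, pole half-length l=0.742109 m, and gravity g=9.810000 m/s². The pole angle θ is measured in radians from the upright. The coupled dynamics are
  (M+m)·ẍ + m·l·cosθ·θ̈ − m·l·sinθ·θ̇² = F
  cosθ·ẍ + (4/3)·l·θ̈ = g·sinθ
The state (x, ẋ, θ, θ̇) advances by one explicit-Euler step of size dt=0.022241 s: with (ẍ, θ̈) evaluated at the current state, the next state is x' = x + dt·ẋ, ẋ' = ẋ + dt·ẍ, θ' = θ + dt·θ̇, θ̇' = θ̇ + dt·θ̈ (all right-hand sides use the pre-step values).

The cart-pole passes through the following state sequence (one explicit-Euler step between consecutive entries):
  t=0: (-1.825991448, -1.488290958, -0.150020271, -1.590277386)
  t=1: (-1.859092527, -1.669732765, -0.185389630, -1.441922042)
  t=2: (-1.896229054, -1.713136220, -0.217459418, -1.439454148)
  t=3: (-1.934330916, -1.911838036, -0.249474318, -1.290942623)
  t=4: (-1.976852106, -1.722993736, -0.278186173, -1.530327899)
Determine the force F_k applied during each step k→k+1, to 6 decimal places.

step 0→1:
  ẍ = (ẋ'−ẋ)/dt = (-1.669732765−-1.488290958)/0.022241 = -8.157988
  θ̈ = (θ̇'−θ̇)/dt = (-1.441922042−-1.590277386)/0.022241 = 6.670354
  sinθ=-0.149458, cosθ=0.988768
  F = (M+m)·ẍ + m·l·cosθ·θ̈ − m·l·sinθ·θ̇² = -13.257587 + 2.209954 − -0.126650 = -10.920983
step 1→2:
  ẍ = (ẋ'−ẋ)/dt = (-1.713136220−-1.669732765)/0.022241 = -1.951506
  θ̈ = (θ̇'−θ̇)/dt = (-1.439454148−-1.441922042)/0.022241 = 0.110961
  sinθ=-0.184330, cosθ=0.982865
  F = (M+m)·ẍ + m·l·cosθ·θ̈ − m·l·sinθ·θ̇² = -3.171403 + 0.036543 − -0.128416 = -3.006444
step 2→3:
  ẍ = (ẋ'−ẋ)/dt = (-1.911838036−-1.713136220)/0.022241 = -8.934032
  θ̈ = (θ̇'−θ̇)/dt = (-1.290942623−-1.439454148)/0.022241 = 6.677376
  sinθ=-0.215750, cosθ=0.976449
  F = (M+m)·ẍ + m·l·cosθ·θ̈ − m·l·sinθ·θ̇² = -14.518741 + 2.184717 − -0.149791 = -12.184233
step 3→4:
  ẍ = (ẋ'−ẋ)/dt = (-1.722993736−-1.911838036)/0.022241 = 8.490819
  θ̈ = (θ̇'−θ̇)/dt = (-1.530327899−-1.290942623)/0.022241 = -10.763242
  sinθ=-0.246895, cosθ=0.969042
  F = (M+m)·ẍ + m·l·cosθ·θ̈ − m·l·sinθ·θ̇² = 13.798472 + -3.494828 − -0.137869 = 10.441513

F_0 = -10.920983 N
F_1 = -3.006444 N
F_2 = -12.184233 N
F_3 = 10.441513 N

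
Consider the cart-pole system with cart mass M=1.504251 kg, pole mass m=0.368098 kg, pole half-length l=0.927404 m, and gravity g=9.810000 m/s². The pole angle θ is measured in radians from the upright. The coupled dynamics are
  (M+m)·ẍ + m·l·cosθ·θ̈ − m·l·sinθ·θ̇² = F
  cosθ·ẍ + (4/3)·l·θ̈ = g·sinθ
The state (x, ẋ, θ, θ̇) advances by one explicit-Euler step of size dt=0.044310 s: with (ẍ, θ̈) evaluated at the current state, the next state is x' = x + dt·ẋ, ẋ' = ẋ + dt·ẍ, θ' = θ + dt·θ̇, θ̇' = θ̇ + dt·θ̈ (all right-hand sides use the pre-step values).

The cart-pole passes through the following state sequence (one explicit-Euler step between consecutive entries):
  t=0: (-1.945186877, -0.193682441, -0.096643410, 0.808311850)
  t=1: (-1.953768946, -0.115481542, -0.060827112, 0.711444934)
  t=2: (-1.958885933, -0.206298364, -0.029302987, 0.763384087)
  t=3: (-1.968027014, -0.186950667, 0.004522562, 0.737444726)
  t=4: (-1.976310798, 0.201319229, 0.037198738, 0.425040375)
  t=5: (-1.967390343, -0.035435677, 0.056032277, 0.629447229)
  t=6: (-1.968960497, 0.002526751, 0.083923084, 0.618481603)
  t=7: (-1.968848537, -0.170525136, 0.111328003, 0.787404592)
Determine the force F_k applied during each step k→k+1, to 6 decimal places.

F_0 = 2.583149 N
F_1 = -3.427610 N
F_2 = 0.623621 N
F_3 = 13.998949 N
F_4 = -8.432819 N
F_5 = 1.512204 N
F_6 = -6.026525 N

step 0→1:
  ẍ = (ẋ'−ẋ)/dt = (-0.115481542−-0.193682441)/0.044310 = 1.764859
  θ̈ = (θ̇'−θ̇)/dt = (0.711444934−0.808311850)/0.044310 = -2.186119
  sinθ=-0.096493, cosθ=0.995334
  F = (M+m)·ẍ + m·l·cosθ·θ̈ − m·l·sinθ·θ̇² = 3.304432 + -0.742805 − -0.021522 = 2.583149
step 1→2:
  ẍ = (ẋ'−ẋ)/dt = (-0.206298364−-0.115481542)/0.044310 = -2.049578
  θ̈ = (θ̇'−θ̇)/dt = (0.763384087−0.711444934)/0.044310 = 1.172177
  sinθ=-0.060790, cosθ=0.998151
  F = (M+m)·ẍ + m·l·cosθ·θ̈ − m·l·sinθ·θ̇² = -3.837526 + 0.399412 − -0.010504 = -3.427610
step 2→3:
  ẍ = (ẋ'−ẋ)/dt = (-0.186950667−-0.206298364)/0.044310 = 0.436644
  θ̈ = (θ̇'−θ̇)/dt = (0.737444726−0.763384087)/0.044310 = -0.585406
  sinθ=-0.029299, cosθ=0.999571
  F = (M+m)·ẍ + m·l·cosθ·θ̈ − m·l·sinθ·θ̇² = 0.817550 + -0.199758 − -0.005829 = 0.623621
step 3→4:
  ẍ = (ẋ'−ẋ)/dt = (0.201319229−-0.186950667)/0.044310 = 8.762579
  θ̈ = (θ̇'−θ̇)/dt = (0.425040375−0.737444726)/0.044310 = -7.050425
  sinθ=0.004523, cosθ=0.999990
  F = (M+m)·ẍ + m·l·cosθ·θ̈ − m·l·sinθ·θ̇² = 16.406607 + -2.406818 − 0.000840 = 13.998949
step 4→5:
  ẍ = (ẋ'−ẋ)/dt = (-0.035435677−0.201319229)/0.044310 = -5.343148
  θ̈ = (θ̇'−θ̇)/dt = (0.629447229−0.425040375)/0.044310 = 4.613109
  sinθ=0.037190, cosθ=0.999308
  F = (M+m)·ẍ + m·l·cosθ·θ̈ − m·l·sinθ·θ̇² = -10.004239 + 1.573713 − 0.002294 = -8.432819
step 5→6:
  ẍ = (ẋ'−ẋ)/dt = (0.002526751−-0.035435677)/0.044310 = 0.856746
  θ̈ = (θ̇'−θ̇)/dt = (0.618481603−0.629447229)/0.044310 = -0.247475
  sinθ=0.056003, cosθ=0.998431
  F = (M+m)·ẍ + m·l·cosθ·θ̈ − m·l·sinθ·θ̇² = 1.604128 + -0.084349 − 0.007575 = 1.512204
step 6→7:
  ẍ = (ẋ'−ẋ)/dt = (-0.170525136−0.002526751)/0.044310 = -3.905482
  θ̈ = (θ̇'−θ̇)/dt = (0.787404592−0.618481603)/0.044310 = 3.812299
  sinθ=0.083825, cosθ=0.996481
  F = (M+m)·ẍ + m·l·cosθ·θ̈ − m·l·sinθ·θ̇² = -7.312424 + 1.296846 − 0.010946 = -6.026525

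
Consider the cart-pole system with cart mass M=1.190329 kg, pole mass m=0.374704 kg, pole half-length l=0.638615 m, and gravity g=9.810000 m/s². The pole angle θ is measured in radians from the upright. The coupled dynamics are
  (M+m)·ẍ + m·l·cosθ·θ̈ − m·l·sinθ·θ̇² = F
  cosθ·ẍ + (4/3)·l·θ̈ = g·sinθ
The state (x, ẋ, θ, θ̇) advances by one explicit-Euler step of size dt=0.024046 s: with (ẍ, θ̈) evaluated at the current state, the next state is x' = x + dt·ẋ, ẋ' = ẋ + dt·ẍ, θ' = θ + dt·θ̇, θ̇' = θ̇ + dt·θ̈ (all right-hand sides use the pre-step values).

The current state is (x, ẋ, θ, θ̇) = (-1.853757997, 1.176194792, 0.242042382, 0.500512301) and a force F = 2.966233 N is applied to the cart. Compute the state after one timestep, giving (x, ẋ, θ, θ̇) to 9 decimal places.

sinθ=0.239685972, cosθ=0.970850470
temp = (F + m·l·θ̇²·sinθ)/(M+m) = (2.966233 + 0.014368108)/1.565033 = 1.904497290
θ̈ = (g·sinθ − cosθ·temp)/(l·(4/3 − m·cos²θ/(M+m))) = 0.710146017
ẍ = temp − m·l·θ̈·cosθ/(M+m) = 1.799081918
Euler: x'=-1.853757997+0.024046·1.176194792=-1.825475217, ẋ'=1.176194792+0.024046·1.799081918=1.219455516
       θ'=0.242042382+0.024046·0.500512301=0.254077701, θ̇'=0.500512301+0.024046·0.710146017=0.517588472

(-1.825475217, 1.219455516, 0.254077701, 0.517588472)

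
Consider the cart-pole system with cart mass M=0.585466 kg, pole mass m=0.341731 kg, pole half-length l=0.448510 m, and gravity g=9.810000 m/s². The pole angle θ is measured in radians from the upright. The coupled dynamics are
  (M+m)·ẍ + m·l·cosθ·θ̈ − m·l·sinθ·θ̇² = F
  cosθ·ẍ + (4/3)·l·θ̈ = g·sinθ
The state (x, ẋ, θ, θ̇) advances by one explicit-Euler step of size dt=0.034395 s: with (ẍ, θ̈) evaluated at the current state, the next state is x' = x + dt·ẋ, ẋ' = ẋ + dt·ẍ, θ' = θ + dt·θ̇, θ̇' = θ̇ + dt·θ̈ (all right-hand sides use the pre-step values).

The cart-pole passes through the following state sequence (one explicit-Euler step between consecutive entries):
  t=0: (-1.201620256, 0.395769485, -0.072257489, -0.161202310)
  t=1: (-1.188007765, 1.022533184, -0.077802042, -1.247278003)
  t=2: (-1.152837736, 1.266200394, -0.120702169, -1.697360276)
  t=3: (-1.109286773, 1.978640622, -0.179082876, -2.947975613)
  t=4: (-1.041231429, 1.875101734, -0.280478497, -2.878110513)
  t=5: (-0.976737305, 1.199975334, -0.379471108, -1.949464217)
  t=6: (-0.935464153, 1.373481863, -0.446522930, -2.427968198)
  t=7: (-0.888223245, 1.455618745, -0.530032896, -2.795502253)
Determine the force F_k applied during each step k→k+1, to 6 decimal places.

step 0→1:
  ẍ = (ẋ'−ẋ)/dt = (1.022533184−0.395769485)/0.034395 = 18.222524
  θ̈ = (θ̇'−θ̇)/dt = (-1.247278003−-0.161202310)/0.034395 = -31.576557
  sinθ=-0.072195, cosθ=0.997391
  F = (M+m)·ẍ + m·l·cosθ·θ̈ − m·l·sinθ·θ̇² = 16.895869 + -4.827103 − -0.000288 = 12.069054
step 1→2:
  ẍ = (ẋ'−ẋ)/dt = (1.266200394−1.022533184)/0.034395 = 7.084379
  θ̈ = (θ̇'−θ̇)/dt = (-1.697360276−-1.247278003)/0.034395 = -13.085689
  sinθ=-0.077724, cosθ=0.996975
  F = (M+m)·ẍ + m·l·cosθ·θ̈ − m·l·sinθ·θ̇² = 6.568615 + -1.999573 − -0.018533 = 4.587574
step 2→3:
  ẍ = (ẋ'−ẋ)/dt = (1.978640622−1.266200394)/0.034395 = 20.713482
  θ̈ = (θ̇'−θ̇)/dt = (-2.947975613−-1.697360276)/0.034395 = -36.360382
  sinθ=-0.120409, cosθ=0.992724
  F = (M+m)·ẍ + m·l·cosθ·θ̈ − m·l·sinθ·θ̇² = 19.205479 + -5.532400 − -0.053170 = 13.726248
step 3→4:
  ẍ = (ẋ'−ẋ)/dt = (1.875101734−1.978640622)/0.034395 = -3.010289
  θ̈ = (θ̇'−θ̇)/dt = (-2.878110513−-2.947975613)/0.034395 = 2.031257
  sinθ=-0.178127, cosθ=0.984007
  F = (M+m)·ẍ + m·l·cosθ·θ̈ − m·l·sinθ·θ̇² = -2.791131 + 0.306351 − -0.237265 = -2.247514
step 4→5:
  ẍ = (ẋ'−ẋ)/dt = (1.199975334−1.875101734)/0.034395 = -19.628620
  θ̈ = (θ̇'−θ̇)/dt = (-1.949464217−-2.878110513)/0.034395 = 26.999456
  sinθ=-0.276815, cosθ=0.960923
  F = (M+m)·ẍ + m·l·cosθ·θ̈ − m·l·sinθ·θ̇² = -18.199598 + 3.976492 − -0.351449 = -13.871657
step 5→6:
  ẍ = (ẋ'−ẋ)/dt = (1.373481863−1.199975334)/0.034395 = 5.044528
  θ̈ = (θ̇'−θ̇)/dt = (-2.427968198−-1.949464217)/0.034395 = -13.912022
  sinθ=-0.370429, cosθ=0.928861
  F = (M+m)·ẍ + m·l·cosθ·θ̈ − m·l·sinθ·θ̇² = 4.677271 + -1.980603 − -0.215771 = 2.912439
step 6→7:
  ẍ = (ẋ'−ẋ)/dt = (1.455618745−1.373481863)/0.034395 = 2.388047
  θ̈ = (θ̇'−θ̇)/dt = (-2.795502253−-2.427968198)/0.034395 = -10.685683
  sinθ=-0.431832, cosθ=0.901954
  F = (M+m)·ẍ + m·l·cosθ·θ̈ − m·l·sinθ·θ̇² = 2.214190 + -1.477213 − -0.390173 = 1.127150

F_0 = 12.069054 N
F_1 = 4.587574 N
F_2 = 13.726248 N
F_3 = -2.247514 N
F_4 = -13.871657 N
F_5 = 2.912439 N
F_6 = 1.127150 N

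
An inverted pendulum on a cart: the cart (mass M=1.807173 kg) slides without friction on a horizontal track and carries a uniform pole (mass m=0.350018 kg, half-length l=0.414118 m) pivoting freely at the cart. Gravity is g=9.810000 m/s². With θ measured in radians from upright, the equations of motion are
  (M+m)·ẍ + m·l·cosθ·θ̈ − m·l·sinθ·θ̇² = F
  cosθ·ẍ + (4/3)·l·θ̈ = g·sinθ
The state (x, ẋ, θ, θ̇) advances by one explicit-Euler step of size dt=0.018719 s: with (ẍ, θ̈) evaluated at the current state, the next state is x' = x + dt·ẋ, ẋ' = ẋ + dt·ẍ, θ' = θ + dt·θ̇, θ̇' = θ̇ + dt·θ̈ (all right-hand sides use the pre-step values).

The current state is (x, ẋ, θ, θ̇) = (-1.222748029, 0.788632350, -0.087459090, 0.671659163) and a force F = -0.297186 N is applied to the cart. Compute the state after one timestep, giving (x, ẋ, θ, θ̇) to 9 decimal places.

(-1.207985620, 0.787854499, -0.074886302, 0.644012940)

sinθ=-0.087347636, cosθ=0.996177891
temp = (F + m·l·θ̇²·sinθ)/(M+m) = (-0.297186 + -0.005711676)/2.157191 = -0.140413007
θ̈ = (g·sinθ − cosθ·temp)/(l·(4/3 − m·cos²θ/(M+m))) = -1.476907056
ẍ = temp − m·l·θ̈·cosθ/(M+m) = -0.041554067
Euler: x'=-1.222748029+0.018719·0.788632350=-1.207985620, ẋ'=0.788632350+0.018719·-0.041554067=0.787854499
       θ'=-0.087459090+0.018719·0.671659163=-0.074886302, θ̇'=0.671659163+0.018719·-1.476907056=0.644012940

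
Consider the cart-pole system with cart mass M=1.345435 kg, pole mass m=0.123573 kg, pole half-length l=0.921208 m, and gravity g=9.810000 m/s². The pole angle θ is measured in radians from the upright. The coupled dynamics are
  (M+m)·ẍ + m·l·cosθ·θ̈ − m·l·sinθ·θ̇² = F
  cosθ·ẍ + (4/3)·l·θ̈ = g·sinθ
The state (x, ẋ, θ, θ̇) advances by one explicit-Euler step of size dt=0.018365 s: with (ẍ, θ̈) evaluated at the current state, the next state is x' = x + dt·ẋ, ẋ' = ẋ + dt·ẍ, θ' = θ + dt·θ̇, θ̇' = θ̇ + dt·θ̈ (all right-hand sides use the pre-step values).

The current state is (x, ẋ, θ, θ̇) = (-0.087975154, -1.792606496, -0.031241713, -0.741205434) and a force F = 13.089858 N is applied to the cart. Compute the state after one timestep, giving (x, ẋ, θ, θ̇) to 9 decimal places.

sinθ=-0.031236631, cosθ=0.999512017
temp = (F + m·l·θ̇²·sinθ)/(M+m) = (13.089858 + -0.001953542)/1.469008 = 8.909348661
θ̈ = (g·sinθ − cosθ·temp)/(l·(4/3 − m·cos²θ/(M+m))) = -8.003949409
ẍ = temp − m·l·θ̈·cosθ/(M+m) = 9.529288413
Euler: x'=-0.087975154+0.018365·-1.792606496=-0.120896372, ẋ'=-1.792606496+0.018365·9.529288413=-1.617601114
       θ'=-0.031241713+0.018365·-0.741205434=-0.044853951, θ̇'=-0.741205434+0.018365·-8.003949409=-0.888197965

(-0.120896372, -1.617601114, -0.044853951, -0.888197965)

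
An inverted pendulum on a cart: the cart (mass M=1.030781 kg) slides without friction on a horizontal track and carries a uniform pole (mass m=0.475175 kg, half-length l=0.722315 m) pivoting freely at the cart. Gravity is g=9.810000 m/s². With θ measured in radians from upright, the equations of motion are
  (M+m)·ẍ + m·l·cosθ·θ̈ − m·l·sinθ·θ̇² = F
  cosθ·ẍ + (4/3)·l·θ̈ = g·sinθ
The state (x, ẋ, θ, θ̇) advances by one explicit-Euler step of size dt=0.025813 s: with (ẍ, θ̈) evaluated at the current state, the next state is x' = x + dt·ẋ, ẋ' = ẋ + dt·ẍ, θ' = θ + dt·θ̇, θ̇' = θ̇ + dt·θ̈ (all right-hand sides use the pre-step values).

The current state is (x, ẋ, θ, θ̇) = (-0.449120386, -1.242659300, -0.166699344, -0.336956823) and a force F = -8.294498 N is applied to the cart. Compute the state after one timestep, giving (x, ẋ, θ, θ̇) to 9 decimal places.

sinθ=-0.165928357, cosθ=0.986137810
temp = (F + m·l·θ̇²·sinθ)/(M+m) = (-8.294498 + -0.006466203)/1.505956 = -5.512089465
θ̈ = (g·sinθ − cosθ·temp)/(l·(4/3 − m·cos²θ/(M+m))) = 5.135783533
ẍ = temp − m·l·θ̈·cosθ/(M+m) = -6.666372347
Euler: x'=-0.449120386+0.025813·-1.242659300=-0.481197151, ẋ'=-1.242659300+0.025813·-6.666372347=-1.414738369
       θ'=-0.166699344+0.025813·-0.336956823=-0.175397210, θ̇'=-0.336956823+0.025813·5.135783533=-0.204386843

(-0.481197151, -1.414738369, -0.175397210, -0.204386843)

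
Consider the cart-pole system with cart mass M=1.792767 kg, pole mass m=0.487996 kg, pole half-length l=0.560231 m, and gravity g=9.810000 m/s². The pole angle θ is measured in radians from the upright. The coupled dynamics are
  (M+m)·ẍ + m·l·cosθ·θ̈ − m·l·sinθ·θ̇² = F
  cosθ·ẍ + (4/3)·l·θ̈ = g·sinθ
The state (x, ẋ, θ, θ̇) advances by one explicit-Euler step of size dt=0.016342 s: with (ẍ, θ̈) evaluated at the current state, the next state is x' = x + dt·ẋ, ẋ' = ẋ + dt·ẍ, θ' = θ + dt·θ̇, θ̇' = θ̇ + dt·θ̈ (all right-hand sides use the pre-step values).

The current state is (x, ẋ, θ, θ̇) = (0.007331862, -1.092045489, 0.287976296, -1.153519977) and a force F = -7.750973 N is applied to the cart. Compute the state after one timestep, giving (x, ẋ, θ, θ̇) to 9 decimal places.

sinθ=0.284012439, cosθ=0.958820596
temp = (F + m·l·θ̇²·sinθ)/(M+m) = (-7.750973 + 0.103316813)/2.280763 = -3.353113053
θ̈ = (g·sinθ − cosθ·temp)/(l·(4/3 − m·cos²θ/(M+m))) = 9.424349735
ẍ = temp − m·l·θ̈·cosθ/(M+m) = -4.436271494
Euler: x'=0.007331862+0.016342·-1.092045489=-0.010514345, ẋ'=-1.092045489+0.016342·-4.436271494=-1.164543038
       θ'=0.287976296+0.016342·-1.153519977=0.269125473, θ̇'=-1.153519977+0.016342·9.424349735=-0.999507254

(-0.010514345, -1.164543038, 0.269125473, -0.999507254)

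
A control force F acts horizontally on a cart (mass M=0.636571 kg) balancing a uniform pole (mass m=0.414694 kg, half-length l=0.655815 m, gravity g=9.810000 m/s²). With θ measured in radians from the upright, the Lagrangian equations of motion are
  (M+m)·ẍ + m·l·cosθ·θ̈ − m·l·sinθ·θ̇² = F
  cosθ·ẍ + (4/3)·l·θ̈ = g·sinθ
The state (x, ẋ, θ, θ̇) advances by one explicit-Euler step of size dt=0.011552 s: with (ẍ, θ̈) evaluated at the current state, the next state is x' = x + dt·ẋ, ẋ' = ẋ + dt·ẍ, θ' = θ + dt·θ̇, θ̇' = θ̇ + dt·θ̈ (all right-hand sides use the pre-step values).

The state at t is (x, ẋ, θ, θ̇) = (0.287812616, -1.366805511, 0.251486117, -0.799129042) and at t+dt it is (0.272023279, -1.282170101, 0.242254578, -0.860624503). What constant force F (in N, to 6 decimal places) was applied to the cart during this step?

ẍ = (ẋ'−ẋ)/dt = (-1.282170101−-1.366805511)/0.011552 = 7.326473
θ̈ = (θ̇'−θ̇)/dt = (-0.860624503−-0.799129042)/0.011552 = -5.323361
sinθ=0.248844, cosθ=0.968544
F = (M+m)·ẍ + m·l·cosθ·θ̈ − m·l·sinθ·θ̇² = 7.702064 + -1.402214 − 0.043218 = 6.256632

F = 6.256632 N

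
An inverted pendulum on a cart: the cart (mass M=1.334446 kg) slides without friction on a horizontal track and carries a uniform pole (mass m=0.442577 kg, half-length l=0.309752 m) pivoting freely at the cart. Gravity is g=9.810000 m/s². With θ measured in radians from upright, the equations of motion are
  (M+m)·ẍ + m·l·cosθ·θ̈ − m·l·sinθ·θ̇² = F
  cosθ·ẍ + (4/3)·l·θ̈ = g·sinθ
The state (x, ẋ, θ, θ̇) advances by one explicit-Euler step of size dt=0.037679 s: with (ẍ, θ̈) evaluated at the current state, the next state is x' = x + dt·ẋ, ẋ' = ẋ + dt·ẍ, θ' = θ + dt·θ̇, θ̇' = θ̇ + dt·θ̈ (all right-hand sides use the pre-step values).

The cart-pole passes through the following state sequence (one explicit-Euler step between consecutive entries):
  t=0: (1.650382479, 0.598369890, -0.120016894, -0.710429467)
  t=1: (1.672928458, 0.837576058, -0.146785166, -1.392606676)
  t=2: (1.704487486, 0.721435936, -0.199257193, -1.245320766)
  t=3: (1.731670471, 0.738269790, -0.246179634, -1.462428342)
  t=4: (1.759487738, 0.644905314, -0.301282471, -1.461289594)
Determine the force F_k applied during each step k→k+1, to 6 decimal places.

step 0→1:
  ẍ = (ẋ'−ẋ)/dt = (0.837576058−0.598369890)/0.037679 = 6.348527
  θ̈ = (θ̇'−θ̇)/dt = (-1.392606676−-0.710429467)/0.037679 = -18.104971
  sinθ=-0.119729, cosθ=0.992807
  F = (M+m)·ẍ + m·l·cosθ·θ̈ − m·l·sinθ·θ̇² = 11.281479 + -2.464140 − -0.008284 = 8.825623
step 1→2:
  ẍ = (ẋ'−ẋ)/dt = (0.721435936−0.837576058)/0.037679 = -3.082357
  θ̈ = (θ̇'−θ̇)/dt = (-1.245320766−-1.392606676)/0.037679 = 3.908965
  sinθ=-0.146259, cosθ=0.989246
  F = (M+m)·ẍ + m·l·cosθ·θ̈ − m·l·sinθ·θ̇² = -5.477419 + 0.530114 − -0.038885 = -4.908420
step 2→3:
  ẍ = (ẋ'−ẋ)/dt = (0.738269790−0.721435936)/0.037679 = 0.446770
  θ̈ = (θ̇'−θ̇)/dt = (-1.462428342−-1.245320766)/0.037679 = -5.762031
  sinθ=-0.197941, cosθ=0.980214
  F = (M+m)·ẍ + m·l·cosθ·θ̈ − m·l·sinθ·θ̇² = 0.793921 + -0.774282 − -0.042083 = 0.061721
step 3→4:
  ẍ = (ẋ'−ẋ)/dt = (0.644905314−0.738269790)/0.037679 = -2.477892
  θ̈ = (θ̇'−θ̇)/dt = (-1.461289594−-1.462428342)/0.037679 = 0.030222
  sinθ=-0.243701, cosθ=0.969851
  F = (M+m)·ẍ + m·l·cosθ·θ̈ − m·l·sinθ·θ̇² = -4.403270 + 0.004018 − -0.071451 = -4.327801

F_0 = 8.825623 N
F_1 = -4.908420 N
F_2 = 0.061721 N
F_3 = -4.327801 N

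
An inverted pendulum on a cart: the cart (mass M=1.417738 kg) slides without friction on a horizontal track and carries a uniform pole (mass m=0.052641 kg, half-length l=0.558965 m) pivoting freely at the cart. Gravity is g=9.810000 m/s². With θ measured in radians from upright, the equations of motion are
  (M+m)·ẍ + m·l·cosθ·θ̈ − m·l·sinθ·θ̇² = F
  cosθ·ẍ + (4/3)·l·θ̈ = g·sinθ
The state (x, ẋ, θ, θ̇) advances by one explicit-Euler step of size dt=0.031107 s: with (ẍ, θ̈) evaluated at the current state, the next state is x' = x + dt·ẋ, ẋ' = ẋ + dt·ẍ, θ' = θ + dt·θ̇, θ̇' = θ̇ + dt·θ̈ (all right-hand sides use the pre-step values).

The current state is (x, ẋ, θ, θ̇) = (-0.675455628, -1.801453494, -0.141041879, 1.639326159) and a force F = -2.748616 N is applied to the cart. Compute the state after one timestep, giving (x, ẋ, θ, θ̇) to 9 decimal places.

(-0.731493442, -1.860244744, -0.090047360, 1.659868215)

sinθ=-0.140574724, cosθ=0.990070072
temp = (F + m·l·θ̇²·sinθ)/(M+m) = (-2.748616 + -0.011115954)/1.470379 = -1.876884772
θ̈ = (g·sinθ − cosθ·temp)/(l·(4/3 − m·cos²θ/(M+m))) = 0.660367638
ẍ = temp − m·l·θ̈·cosθ/(M+m) = -1.889968489
Euler: x'=-0.675455628+0.031107·-1.801453494=-0.731493442, ẋ'=-1.801453494+0.031107·-1.889968489=-1.860244744
       θ'=-0.141041879+0.031107·1.639326159=-0.090047360, θ̇'=1.639326159+0.031107·0.660367638=1.659868215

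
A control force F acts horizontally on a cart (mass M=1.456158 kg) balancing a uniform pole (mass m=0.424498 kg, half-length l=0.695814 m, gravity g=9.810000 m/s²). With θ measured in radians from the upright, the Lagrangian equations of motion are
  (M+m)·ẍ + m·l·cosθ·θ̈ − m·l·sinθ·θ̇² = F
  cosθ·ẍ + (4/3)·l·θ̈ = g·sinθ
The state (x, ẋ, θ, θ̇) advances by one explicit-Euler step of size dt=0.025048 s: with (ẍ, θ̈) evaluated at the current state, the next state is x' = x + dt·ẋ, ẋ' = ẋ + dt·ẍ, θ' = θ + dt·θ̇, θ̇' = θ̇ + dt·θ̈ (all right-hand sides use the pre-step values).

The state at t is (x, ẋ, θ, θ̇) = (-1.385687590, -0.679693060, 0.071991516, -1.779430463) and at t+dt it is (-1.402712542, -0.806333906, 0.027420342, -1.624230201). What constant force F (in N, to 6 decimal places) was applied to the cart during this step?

ẍ = (ẋ'−ẋ)/dt = (-0.806333906−-0.679693060)/0.025048 = -5.055926
θ̈ = (θ̇'−θ̇)/dt = (-1.624230201−-1.779430463)/0.025048 = 6.196114
sinθ=0.071929, cosθ=0.997410
F = (M+m)·ẍ + m·l·cosθ·θ̈ − m·l·sinθ·θ̇² = -9.508458 + 1.825416 − 0.067272 = -7.750315

F = -7.750315 N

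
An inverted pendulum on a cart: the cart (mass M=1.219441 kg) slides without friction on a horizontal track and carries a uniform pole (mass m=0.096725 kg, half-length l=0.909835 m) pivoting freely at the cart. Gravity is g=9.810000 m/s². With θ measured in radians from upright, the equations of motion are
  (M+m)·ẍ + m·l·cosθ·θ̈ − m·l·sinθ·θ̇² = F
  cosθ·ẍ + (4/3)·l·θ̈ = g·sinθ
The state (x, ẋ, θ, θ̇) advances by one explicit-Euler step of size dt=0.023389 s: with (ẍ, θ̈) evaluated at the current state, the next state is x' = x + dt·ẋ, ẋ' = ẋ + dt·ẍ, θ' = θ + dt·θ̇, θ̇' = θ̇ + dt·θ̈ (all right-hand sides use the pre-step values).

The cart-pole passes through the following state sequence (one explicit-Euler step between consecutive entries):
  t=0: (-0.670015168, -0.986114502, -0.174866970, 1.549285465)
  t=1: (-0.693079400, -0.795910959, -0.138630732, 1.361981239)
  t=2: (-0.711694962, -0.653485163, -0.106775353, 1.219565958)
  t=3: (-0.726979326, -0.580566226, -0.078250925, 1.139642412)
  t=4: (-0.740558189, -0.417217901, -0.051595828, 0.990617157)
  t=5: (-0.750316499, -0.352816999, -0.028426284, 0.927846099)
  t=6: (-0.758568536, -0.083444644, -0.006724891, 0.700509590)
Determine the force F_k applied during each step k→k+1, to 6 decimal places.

step 0→1:
  ẍ = (ẋ'−ẋ)/dt = (-0.795910959−-0.986114502)/0.023389 = 8.132179
  θ̈ = (θ̇'−θ̇)/dt = (1.361981239−1.549285465)/0.023389 = -8.008219
  sinθ=-0.173977, cosθ=0.984750
  F = (M+m)·ẍ + m·l·cosθ·θ̈ − m·l·sinθ·θ̇² = 10.703298 + -0.694006 − -0.036750 = 10.046042
step 1→2:
  ẍ = (ẋ'−ẋ)/dt = (-0.653485163−-0.795910959)/0.023389 = 6.089435
  θ̈ = (θ̇'−θ̇)/dt = (1.219565958−1.361981239)/0.023389 = -6.088985
  sinθ=-0.138187, cosθ=0.990406
  F = (M+m)·ẍ + m·l·cosθ·θ̈ − m·l·sinθ·θ̇² = 8.014707 + -0.530713 − -0.022559 = 7.506553
step 2→3:
  ẍ = (ẋ'−ẋ)/dt = (-0.580566226−-0.653485163)/0.023389 = 3.117659
  θ̈ = (θ̇'−θ̇)/dt = (1.139642412−1.219565958)/0.023389 = -3.417143
  sinθ=-0.106573, cosθ=0.994305
  F = (M+m)·ẍ + m·l·cosθ·θ̈ − m·l·sinθ·θ̇² = 4.103357 + -0.299009 − -0.013949 = 3.818298
step 3→4:
  ẍ = (ẋ'−ẋ)/dt = (-0.417217901−-0.580566226)/0.023389 = 6.983981
  θ̈ = (θ̇'−θ̇)/dt = (0.990617157−1.139642412)/0.023389 = -6.371596
  sinθ=-0.078171, cosθ=0.996940
  F = (M+m)·ẍ + m·l·cosθ·θ̈ − m·l·sinθ·θ̇² = 9.192078 + -0.559009 − -0.008935 = 8.642004
step 4→5:
  ẍ = (ẋ'−ẋ)/dt = (-0.352816999−-0.417217901)/0.023389 = 2.753470
  θ̈ = (θ̇'−θ̇)/dt = (0.927846099−0.990617157)/0.023389 = -2.683785
  sinθ=-0.051573, cosθ=0.998669
  F = (M+m)·ẍ + m·l·cosθ·θ̈ − m·l·sinθ·θ̇² = 3.624023 + -0.235869 − -0.004454 = 3.392608
step 5→6:
  ẍ = (ẋ'−ẋ)/dt = (-0.083444644−-0.352816999)/0.023389 = 11.517053
  θ̈ = (θ̇'−θ̇)/dt = (0.700509590−0.927846099)/0.023389 = -9.719805
  sinθ=-0.028422, cosθ=0.999596
  F = (M+m)·ẍ + m·l·cosθ·θ̈ − m·l·sinθ·θ̇² = 15.158354 + -0.855034 − -0.002153 = 14.305473

F_0 = 10.046042 N
F_1 = 7.506553 N
F_2 = 3.818298 N
F_3 = 8.642004 N
F_4 = 3.392608 N
F_5 = 14.305473 N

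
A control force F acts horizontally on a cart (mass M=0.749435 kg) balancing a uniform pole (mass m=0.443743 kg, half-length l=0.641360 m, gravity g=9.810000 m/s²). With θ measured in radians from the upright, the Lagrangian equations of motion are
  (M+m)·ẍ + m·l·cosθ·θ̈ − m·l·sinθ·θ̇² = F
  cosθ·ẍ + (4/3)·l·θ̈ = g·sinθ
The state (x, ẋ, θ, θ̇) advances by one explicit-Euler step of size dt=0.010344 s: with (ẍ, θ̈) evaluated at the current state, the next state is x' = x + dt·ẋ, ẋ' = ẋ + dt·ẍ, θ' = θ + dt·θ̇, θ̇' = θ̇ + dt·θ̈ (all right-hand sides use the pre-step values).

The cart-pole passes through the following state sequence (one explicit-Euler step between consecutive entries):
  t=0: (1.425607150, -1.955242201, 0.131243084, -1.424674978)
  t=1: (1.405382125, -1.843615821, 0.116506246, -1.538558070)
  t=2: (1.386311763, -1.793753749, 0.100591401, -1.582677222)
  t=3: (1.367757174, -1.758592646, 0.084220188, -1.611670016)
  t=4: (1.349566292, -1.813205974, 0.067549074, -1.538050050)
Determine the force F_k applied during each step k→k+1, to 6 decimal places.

F_0 = 9.694113 N
F_1 = 4.467626 N
F_2 = 3.190577 N
F_3 = -4.343461 N

step 0→1:
  ẍ = (ẋ'−ẋ)/dt = (-1.843615821−-1.955242201)/0.010344 = 10.791413
  θ̈ = (θ̇'−θ̇)/dt = (-1.538558070−-1.424674978)/0.010344 = -11.009580
  sinθ=0.130867, cosθ=0.991400
  F = (M+m)·ẍ + m·l·cosθ·θ̈ − m·l·sinθ·θ̇² = 12.876077 + -3.106369 − 0.075595 = 9.694113
step 1→2:
  ẍ = (ẋ'−ẋ)/dt = (-1.793753749−-1.843615821)/0.010344 = 4.820386
  θ̈ = (θ̇'−θ̇)/dt = (-1.582677222−-1.538558070)/0.010344 = -4.265193
  sinθ=0.116243, cosθ=0.993221
  F = (M+m)·ẍ + m·l·cosθ·θ̈ − m·l·sinθ·θ̇² = 5.751578 + -1.205641 − 0.078312 = 4.467626
step 2→3:
  ẍ = (ẋ'−ẋ)/dt = (-1.758592646−-1.793753749)/0.010344 = 3.399179
  θ̈ = (θ̇'−θ̇)/dt = (-1.611670016−-1.582677222)/0.010344 = -2.802861
  sinθ=0.100422, cosθ=0.994945
  F = (M+m)·ẍ + m·l·cosθ·θ̈ − m·l·sinθ·θ̇² = 4.055825 + -0.793659 − 0.071589 = 3.190577
step 3→4:
  ẍ = (ẋ'−ẋ)/dt = (-1.813205974−-1.758592646)/0.010344 = -5.279711
  θ̈ = (θ̇'−θ̇)/dt = (-1.538050050−-1.611670016)/0.010344 = 7.117166
  sinθ=0.084121, cosθ=0.996456
  F = (M+m)·ẍ + m·l·cosθ·θ̈ − m·l·sinθ·θ̇² = -6.299635 + 2.018359 − 0.062185 = -4.343461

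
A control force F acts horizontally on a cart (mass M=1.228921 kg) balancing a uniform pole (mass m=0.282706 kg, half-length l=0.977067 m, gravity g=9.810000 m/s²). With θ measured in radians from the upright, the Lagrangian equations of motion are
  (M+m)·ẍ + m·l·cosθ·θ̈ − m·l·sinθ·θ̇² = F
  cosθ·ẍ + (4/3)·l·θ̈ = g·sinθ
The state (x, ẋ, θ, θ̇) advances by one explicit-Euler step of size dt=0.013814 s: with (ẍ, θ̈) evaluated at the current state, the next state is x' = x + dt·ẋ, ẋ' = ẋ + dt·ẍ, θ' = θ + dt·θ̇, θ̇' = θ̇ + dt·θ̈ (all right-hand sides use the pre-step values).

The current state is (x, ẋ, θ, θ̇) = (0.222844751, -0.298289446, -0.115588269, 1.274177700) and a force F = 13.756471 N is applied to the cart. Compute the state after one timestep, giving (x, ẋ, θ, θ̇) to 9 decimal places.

(0.218724181, -0.150403608, -0.097986778, 1.149420540)

sinθ=-0.115331052, cosθ=0.993327111
temp = (F + m·l·θ̇²·sinθ)/(M+m) = (13.756471 + -0.051720847)/1.511627 = 9.066224772
θ̈ = (g·sinθ − cosθ·temp)/(l·(4/3 − m·cos²θ/(M+m))) = -9.031211827
ẍ = temp − m·l·θ̈·cosθ/(M+m) = 10.705504424
Euler: x'=0.222844751+0.013814·-0.298289446=0.218724181, ẋ'=-0.298289446+0.013814·10.705504424=-0.150403608
       θ'=-0.115588269+0.013814·1.274177700=-0.097986778, θ̇'=1.274177700+0.013814·-9.031211827=1.149420540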